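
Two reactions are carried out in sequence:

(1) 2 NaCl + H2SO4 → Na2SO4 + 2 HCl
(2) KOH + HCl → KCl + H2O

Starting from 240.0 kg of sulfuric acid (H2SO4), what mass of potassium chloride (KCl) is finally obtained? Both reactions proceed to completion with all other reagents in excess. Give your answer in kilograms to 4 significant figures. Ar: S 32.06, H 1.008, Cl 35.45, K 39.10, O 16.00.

364.9 kg

M(H2SO4) = 2(1.008) + 32.06 + 4(16.00) = 98.076 g/mol.
M(KCl) = 39.10 + 35.45 = 74.55 g/mol.
240.0 kg = 240000 g.
n(H2SO4) = 240000 / 98.076 = 2447.1 mol.
Step 1 gives a 1:2 ratio of H2SO4 to HCl, so n(HCl) = 4894.2 mol.
In step 2 the HCl:KCl ratio is 1:1, so n(KCl) = 4894.2 mol.
Mass of KCl = 4894.2 × 74.55 = 364860 g = 364.9 kg.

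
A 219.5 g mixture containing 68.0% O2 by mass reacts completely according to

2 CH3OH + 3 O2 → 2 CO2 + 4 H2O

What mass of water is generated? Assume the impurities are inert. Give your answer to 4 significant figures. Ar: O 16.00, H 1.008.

Mass of pure O2 = 219.5 g × 0.680 = 149.26 g.
M(O2) = 2(16.00) = 32.00 g/mol.
M(H2O) = 2(1.008) + 16.00 = 18.016 g/mol.
n(O2) = 149.26 g / 32.00 g/mol = 4.6644 mol.
From the equation the O2:H2O mole ratio is 3:4, so n(H2O) = 4.6644 × 4/3 = 6.2192 mol.
Mass of H2O = 6.2192 mol × 18.016 g/mol = 112.04 g.

112.0 g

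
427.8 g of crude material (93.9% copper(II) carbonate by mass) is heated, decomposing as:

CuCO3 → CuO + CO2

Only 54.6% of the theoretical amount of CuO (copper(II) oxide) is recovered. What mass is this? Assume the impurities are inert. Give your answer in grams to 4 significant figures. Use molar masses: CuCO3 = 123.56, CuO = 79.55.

Pure CuCO3 available = 427.8 g × 0.939 = 401.70 g.
n(CuCO3) = 401.70 g / 123.56 g/mol = 3.2511 mol.
From the equation the CuCO3:CuO mole ratio is 1:1, so n(CuO) = 3.2511 × 1/1 = 3.2511 mol.
Mass of CuO = 3.2511 mol × 79.55 g/mol = 258.62 g.
Actual mass collected = 258.62 g × 0.546 = 141.21 g.

141.2 g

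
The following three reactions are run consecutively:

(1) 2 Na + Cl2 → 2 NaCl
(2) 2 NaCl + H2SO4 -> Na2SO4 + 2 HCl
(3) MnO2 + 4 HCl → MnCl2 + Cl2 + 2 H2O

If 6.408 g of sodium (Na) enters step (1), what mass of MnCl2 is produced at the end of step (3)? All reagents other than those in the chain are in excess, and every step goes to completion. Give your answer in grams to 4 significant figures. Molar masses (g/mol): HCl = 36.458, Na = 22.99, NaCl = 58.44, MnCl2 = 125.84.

n(Na) = 6.408 / 22.99 = 0.27873 mol.
Reaction (1): Na→NaCl ratio 2:2 ⇒ n(NaCl) = 0.27873 mol.
Reaction (2): NaCl→HCl ratio 2:2 ⇒ n(HCl) = 0.27873 mol.
Reaction (3): HCl→MnCl2 ratio 4:1 ⇒ n(MnCl2) = 0.069682 mol.
Mass of MnCl2 = 0.069682 × 125.84 = 8.7688 g.

8.769 g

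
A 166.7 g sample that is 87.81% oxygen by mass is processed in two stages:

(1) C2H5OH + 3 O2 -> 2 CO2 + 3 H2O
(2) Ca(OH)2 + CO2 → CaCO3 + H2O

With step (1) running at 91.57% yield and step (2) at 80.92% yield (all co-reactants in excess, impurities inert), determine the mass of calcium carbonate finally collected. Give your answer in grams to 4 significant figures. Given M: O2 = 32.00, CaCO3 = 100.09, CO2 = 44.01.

Pure O2 = 166.7 × 0.8781 = 146.38 g.
n(O2) = 146.38 / 32.00 = 4.5744 mol.
Step 1 (O2:CO2 = 3:2): theoretical n(CO2) = 3.0496 mol; at 91.57% yield, n(CO2) = 2.7925 mol.
Step 2 (CO2:CaCO3 = 1:1): theoretical n(CaCO3) = 2.7925 mol, so theoretical mass = 2.7925 × 100.09 = 279.50 g.
At 80.92% yield, actual mass of CaCO3 = 279.50 × 0.8092 = 226.17 g.

226.2 g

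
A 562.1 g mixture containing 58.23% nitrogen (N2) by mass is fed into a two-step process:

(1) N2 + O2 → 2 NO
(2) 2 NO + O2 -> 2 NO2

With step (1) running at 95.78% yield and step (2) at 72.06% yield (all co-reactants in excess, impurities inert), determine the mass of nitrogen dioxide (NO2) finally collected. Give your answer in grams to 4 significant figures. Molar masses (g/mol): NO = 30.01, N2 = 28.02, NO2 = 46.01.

741.9 g

Pure N2 = 562.1 × 0.5823 = 327.31 g.
n(N2) = 327.31 / 28.02 = 11.681 mol.
Step 1 (N2:NO = 1:2): theoretical n(NO) = 23.363 mol; at 95.78% yield, n(NO) = 22.377 mol.
Step 2 (NO:NO2 = 2:2): theoretical n(NO2) = 22.377 mol, so theoretical mass = 22.377 × 46.01 = 1029.6 g.
At 72.06% yield, actual mass of NO2 = 1029.6 × 0.7206 = 741.90 g.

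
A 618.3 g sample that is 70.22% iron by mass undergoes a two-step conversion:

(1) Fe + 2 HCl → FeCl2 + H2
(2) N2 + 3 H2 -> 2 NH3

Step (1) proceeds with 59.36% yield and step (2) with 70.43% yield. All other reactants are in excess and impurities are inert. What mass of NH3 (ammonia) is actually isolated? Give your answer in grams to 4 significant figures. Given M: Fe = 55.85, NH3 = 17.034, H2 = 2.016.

36.91 g

Pure Fe = 618.3 × 0.7022 = 434.17 g.
n(Fe) = 434.17 / 55.85 = 7.7739 mol.
Step 1 (Fe:H2 = 1:1): theoretical n(H2) = 7.7739 mol; at 59.36% yield, n(H2) = 4.6146 mol.
Step 2 (H2:NH3 = 3:2): theoretical n(NH3) = 3.0764 mol, so theoretical mass = 3.0764 × 17.034 = 52.403 g.
At 70.43% yield, actual mass of NH3 = 52.403 × 0.7043 = 36.907 g.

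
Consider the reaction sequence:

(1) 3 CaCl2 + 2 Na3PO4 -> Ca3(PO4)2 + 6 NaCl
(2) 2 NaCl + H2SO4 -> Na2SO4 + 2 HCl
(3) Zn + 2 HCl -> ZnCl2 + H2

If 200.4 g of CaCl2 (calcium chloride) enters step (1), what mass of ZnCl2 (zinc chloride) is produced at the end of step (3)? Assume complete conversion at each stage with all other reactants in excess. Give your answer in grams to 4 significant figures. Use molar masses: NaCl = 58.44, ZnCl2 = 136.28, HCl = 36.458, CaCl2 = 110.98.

n(CaCl2) = 200.4 / 110.98 = 1.8057 mol.
Reaction (1): CaCl2→NaCl ratio 3:6 ⇒ n(NaCl) = 3.6115 mol.
Reaction (2): NaCl→HCl ratio 2:2 ⇒ n(HCl) = 3.6115 mol.
Reaction (3): HCl→ZnCl2 ratio 2:1 ⇒ n(ZnCl2) = 1.8057 mol.
Mass of ZnCl2 = 1.8057 × 136.28 = 246.08 g.

246.1 g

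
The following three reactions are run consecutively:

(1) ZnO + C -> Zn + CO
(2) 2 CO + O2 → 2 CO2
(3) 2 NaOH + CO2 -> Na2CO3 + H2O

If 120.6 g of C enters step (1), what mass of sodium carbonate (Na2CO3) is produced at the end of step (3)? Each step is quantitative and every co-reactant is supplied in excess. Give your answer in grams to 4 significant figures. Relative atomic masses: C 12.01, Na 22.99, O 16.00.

1064 g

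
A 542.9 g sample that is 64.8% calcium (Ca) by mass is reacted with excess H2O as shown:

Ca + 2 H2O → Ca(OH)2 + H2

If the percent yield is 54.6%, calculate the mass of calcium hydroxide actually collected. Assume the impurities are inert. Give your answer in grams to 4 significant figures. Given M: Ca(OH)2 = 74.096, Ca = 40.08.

Pure Ca available = 542.9 g × 0.648 = 351.80 g.
n(Ca) = 351.80 g / 40.08 g/mol = 8.7774 mol.
From the equation the Ca:Ca(OH)2 mole ratio is 1:1, so n(Ca(OH)2) = 8.7774 × 1/1 = 8.7774 mol.
Mass of Ca(OH)2 = 8.7774 mol × 74.096 g/mol = 650.37 g.
Actual mass collected = 650.37 g × 0.546 = 355.10 g.

355.1 g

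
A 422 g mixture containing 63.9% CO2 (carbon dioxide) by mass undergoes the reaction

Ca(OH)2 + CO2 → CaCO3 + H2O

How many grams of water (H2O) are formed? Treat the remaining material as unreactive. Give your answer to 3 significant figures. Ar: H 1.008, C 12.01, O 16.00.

110 g

Mass of pure CO2 = 422 g × 0.639 = 269.7 g.
M(CO2) = 12.01 + 2(16.00) = 44.01 g/mol.
M(H2O) = 2(1.008) + 16.00 = 18.016 g/mol.
n(CO2) = 269.7 g / 44.01 g/mol = 6.127 mol.
From the equation the CO2:H2O mole ratio is 1:1, so n(H2O) = 6.127 × 1/1 = 6.127 mol.
Mass of H2O = 6.127 mol × 18.016 g/mol = 110.4 g.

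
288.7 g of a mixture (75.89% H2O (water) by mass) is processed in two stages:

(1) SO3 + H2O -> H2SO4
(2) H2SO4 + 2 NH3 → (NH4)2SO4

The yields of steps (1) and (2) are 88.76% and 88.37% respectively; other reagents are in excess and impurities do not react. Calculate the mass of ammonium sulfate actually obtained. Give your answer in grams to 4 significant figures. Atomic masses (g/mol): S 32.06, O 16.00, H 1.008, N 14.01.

Pure H2O = 288.7 × 0.7589 = 219.09 g.
M(H2O) = 2(1.008) + 16.00 = 18.016 g/mol.
M((NH4)2SO4) = 2(14.01) + 8(1.008) + 32.06 + 4(16.00) = 132.144 g/mol.
n(H2O) = 219.09 / 18.016 = 12.161 mol.
Step 1 (H2O:H2SO4 = 1:1): theoretical n(H2SO4) = 12.161 mol; at 88.76% yield, n(H2SO4) = 10.794 mol.
Step 2 (H2SO4:(NH4)2SO4 = 1:1): theoretical n((NH4)2SO4) = 10.794 mol, so theoretical mass = 10.794 × 132.144 = 1426.4 g.
At 88.37% yield, actual mass of (NH4)2SO4 = 1426.4 × 0.8837 = 1260.5 g.

1260 g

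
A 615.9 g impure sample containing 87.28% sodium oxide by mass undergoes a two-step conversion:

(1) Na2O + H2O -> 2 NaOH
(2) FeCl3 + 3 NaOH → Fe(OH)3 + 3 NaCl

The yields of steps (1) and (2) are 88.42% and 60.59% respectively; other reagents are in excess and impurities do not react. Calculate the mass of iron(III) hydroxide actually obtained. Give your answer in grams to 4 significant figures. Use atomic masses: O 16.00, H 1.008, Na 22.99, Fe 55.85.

331.1 g

Pure Na2O = 615.9 × 0.8728 = 537.56 g.
M(Na2O) = 2(22.99) + 16.00 = 61.98 g/mol.
M(Fe(OH)3) = 55.85 + 3(16.00) + 3(1.008) = 106.874 g/mol.
n(Na2O) = 537.56 / 61.98 = 8.6731 mol.
Step 1 (Na2O:NaOH = 1:2): theoretical n(NaOH) = 17.346 mol; at 88.42% yield, n(NaOH) = 15.337 mol.
Step 2 (NaOH:Fe(OH)3 = 3:1): theoretical n(Fe(OH)3) = 5.1125 mol, so theoretical mass = 5.1125 × 106.874 = 546.39 g.
At 60.59% yield, actual mass of Fe(OH)3 = 546.39 × 0.6059 = 331.06 g.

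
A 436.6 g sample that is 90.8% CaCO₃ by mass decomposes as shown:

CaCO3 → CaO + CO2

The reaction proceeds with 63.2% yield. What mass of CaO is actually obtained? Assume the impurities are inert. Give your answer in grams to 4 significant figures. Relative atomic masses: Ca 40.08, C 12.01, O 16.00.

Pure CaCO3 available = 436.6 g × 0.908 = 396.43 g.
M(CaCO3) = 40.08 + 12.01 + 3(16.00) = 100.09 g/mol.
M(CaO) = 40.08 + 16.00 = 56.08 g/mol.
n(CaCO3) = 396.43 g / 100.09 g/mol = 3.9608 mol.
From the equation the CaCO3:CaO mole ratio is 1:1, so n(CaO) = 3.9608 × 1/1 = 3.9608 mol.
Mass of CaO = 3.9608 mol × 56.08 g/mol = 222.12 g.
Actual mass collected = 222.12 g × 0.632 = 140.38 g.

140.4 g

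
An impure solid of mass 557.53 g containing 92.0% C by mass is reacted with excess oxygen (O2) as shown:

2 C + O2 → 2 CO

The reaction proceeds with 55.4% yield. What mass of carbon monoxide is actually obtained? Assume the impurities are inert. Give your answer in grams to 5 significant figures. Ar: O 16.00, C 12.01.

Pure C available = 557.53 g × 0.920 = 512.928 g.
M(C) = 12.01 g/mol.
M(CO) = 12.01 + 16.00 = 28.01 g/mol.
n(C) = 512.928 g / 12.01 g/mol = 42.7084 mol.
From the equation the C:CO mole ratio is 2:2, so n(CO) = 42.7084 × 2/2 = 42.7084 mol.
Mass of CO = 42.7084 mol × 28.01 g/mol = 1196.26 g.
Actual mass collected = 1196.26 g × 0.554 = 662.729 g.

662.73 g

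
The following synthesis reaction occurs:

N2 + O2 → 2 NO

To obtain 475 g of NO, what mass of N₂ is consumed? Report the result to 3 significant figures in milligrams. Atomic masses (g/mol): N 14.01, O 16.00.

222000 mg

M(NO) = 14.01 + 16.00 = 30.01 g/mol.
M(N2) = 2(14.01) = 28.02 g/mol.
n(NO) = 475.0 g / 30.01 g/mol = 15.83 mol.
From the equation the NO:N2 mole ratio is 2:1, so n(N2) = 15.83 × 1/2 = 7.914 mol.
Mass of N2 = 7.914 mol × 28.02 g/mol = 221.8 g.
Converting to mg: 221.8 g = 222000 mg.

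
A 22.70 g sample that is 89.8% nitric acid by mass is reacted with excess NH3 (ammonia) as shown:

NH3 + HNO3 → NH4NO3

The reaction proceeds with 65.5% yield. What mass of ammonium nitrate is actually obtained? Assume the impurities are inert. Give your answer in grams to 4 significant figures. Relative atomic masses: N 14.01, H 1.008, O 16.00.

Pure HNO3 available = 22.70 g × 0.898 = 20.385 g.
M(HNO3) = 1.008 + 14.01 + 3(16.00) = 63.018 g/mol.
M(NH4NO3) = 2(14.01) + 4(1.008) + 3(16.00) = 80.052 g/mol.
n(HNO3) = 20.385 g / 63.018 g/mol = 0.32347 mol.
From the equation the HNO3:NH4NO3 mole ratio is 1:1, so n(NH4NO3) = 0.32347 × 1/1 = 0.32347 mol.
Mass of NH4NO3 = 0.32347 mol × 80.052 g/mol = 25.895 g.
Actual mass collected = 25.895 g × 0.655 = 16.961 g.

16.96 g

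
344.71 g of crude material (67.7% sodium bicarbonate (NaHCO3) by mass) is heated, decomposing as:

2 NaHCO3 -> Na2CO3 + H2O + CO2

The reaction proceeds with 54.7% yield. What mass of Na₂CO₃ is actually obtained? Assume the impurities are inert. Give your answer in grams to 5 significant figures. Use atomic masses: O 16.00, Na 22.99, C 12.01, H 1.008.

80.527 g

Pure NaHCO3 available = 344.71 g × 0.677 = 233.369 g.
M(NaHCO3) = 22.99 + 1.008 + 12.01 + 3(16.00) = 84.008 g/mol.
M(Na2CO3) = 2(22.99) + 12.01 + 3(16.00) = 105.99 g/mol.
n(NaHCO3) = 233.369 g / 84.008 g/mol = 2.77793 mol.
From the equation the NaHCO3:Na2CO3 mole ratio is 2:1, so n(Na2CO3) = 2.77793 × 1/2 = 1.38897 mol.
Mass of Na2CO3 = 1.38897 mol × 105.99 g/mol = 147.217 g.
Actual mass collected = 147.217 g × 0.547 = 80.5275 g.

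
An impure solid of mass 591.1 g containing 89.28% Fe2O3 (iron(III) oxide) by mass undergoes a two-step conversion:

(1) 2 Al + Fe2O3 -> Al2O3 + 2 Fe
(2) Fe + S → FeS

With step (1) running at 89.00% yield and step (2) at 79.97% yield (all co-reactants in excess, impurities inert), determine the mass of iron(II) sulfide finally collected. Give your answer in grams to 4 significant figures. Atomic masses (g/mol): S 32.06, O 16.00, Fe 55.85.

413.5 g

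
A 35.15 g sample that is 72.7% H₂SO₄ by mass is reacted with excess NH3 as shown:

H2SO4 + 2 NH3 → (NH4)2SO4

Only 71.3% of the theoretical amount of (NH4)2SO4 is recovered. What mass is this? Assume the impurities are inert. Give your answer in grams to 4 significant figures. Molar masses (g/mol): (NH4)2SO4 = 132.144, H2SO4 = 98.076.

24.55 g

Pure H2SO4 available = 35.15 g × 0.727 = 25.554 g.
n(H2SO4) = 25.554 g / 98.076 g/mol = 0.26055 mol.
From the equation the H2SO4:(NH4)2SO4 mole ratio is 1:1, so n((NH4)2SO4) = 0.26055 × 1/1 = 0.26055 mol.
Mass of (NH4)2SO4 = 0.26055 mol × 132.144 g/mol = 34.431 g.
Actual mass collected = 34.431 g × 0.713 = 24.549 g.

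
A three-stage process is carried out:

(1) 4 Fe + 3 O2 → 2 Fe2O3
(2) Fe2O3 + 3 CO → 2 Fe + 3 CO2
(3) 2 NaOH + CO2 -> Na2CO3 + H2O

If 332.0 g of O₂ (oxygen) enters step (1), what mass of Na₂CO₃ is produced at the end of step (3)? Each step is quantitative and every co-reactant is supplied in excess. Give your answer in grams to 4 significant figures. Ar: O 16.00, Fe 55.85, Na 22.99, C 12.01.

M(O2) = 2(16.00) = 32.00 g/mol.
M(Na2CO3) = 2(22.99) + 12.01 + 3(16.00) = 105.99 g/mol.
n(O2) = 332.0 / 32.00 = 10.375 mol.
Reaction (1): O2→Fe2O3 ratio 3:2 ⇒ n(Fe2O3) = 6.9167 mol.
Reaction (2): Fe2O3→CO2 ratio 1:3 ⇒ n(CO2) = 20.750 mol.
Reaction (3): CO2→Na2CO3 ratio 1:1 ⇒ n(Na2CO3) = 20.750 mol.
Mass of Na2CO3 = 20.750 × 105.99 = 2199.3 g.

2199 g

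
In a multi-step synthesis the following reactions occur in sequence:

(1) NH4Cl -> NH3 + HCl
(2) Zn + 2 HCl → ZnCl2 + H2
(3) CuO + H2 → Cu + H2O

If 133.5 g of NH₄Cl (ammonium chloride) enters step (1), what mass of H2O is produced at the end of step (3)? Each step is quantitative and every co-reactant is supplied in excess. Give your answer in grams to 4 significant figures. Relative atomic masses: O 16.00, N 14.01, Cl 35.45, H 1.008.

22.48 g

M(NH4Cl) = 14.01 + 4(1.008) + 35.45 = 53.492 g/mol.
M(H2O) = 2(1.008) + 16.00 = 18.016 g/mol.
n(NH4Cl) = 133.5 / 53.492 = 2.4957 mol.
Reaction (1): NH4Cl→HCl ratio 1:1 ⇒ n(HCl) = 2.4957 mol.
Reaction (2): HCl→H2 ratio 2:1 ⇒ n(H2) = 1.2479 mol.
Reaction (3): H2→H2O ratio 1:1 ⇒ n(H2O) = 1.2479 mol.
Mass of H2O = 1.2479 × 18.016 = 22.481 g.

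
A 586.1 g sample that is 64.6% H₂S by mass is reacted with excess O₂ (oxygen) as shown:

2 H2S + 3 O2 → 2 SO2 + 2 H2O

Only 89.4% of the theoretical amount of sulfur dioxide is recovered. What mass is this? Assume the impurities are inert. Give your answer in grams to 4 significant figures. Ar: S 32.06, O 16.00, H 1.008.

Pure H2S available = 586.1 g × 0.646 = 378.62 g.
M(H2S) = 2(1.008) + 32.06 = 34.076 g/mol.
M(SO2) = 32.06 + 2(16.00) = 64.06 g/mol.
n(H2S) = 378.62 g / 34.076 g/mol = 11.111 mol.
From the equation the H2S:SO2 mole ratio is 2:2, so n(SO2) = 11.111 × 2/2 = 11.111 mol.
Mass of SO2 = 11.111 mol × 64.06 g/mol = 711.77 g.
Actual mass collected = 711.77 g × 0.894 = 636.33 g.

636.3 g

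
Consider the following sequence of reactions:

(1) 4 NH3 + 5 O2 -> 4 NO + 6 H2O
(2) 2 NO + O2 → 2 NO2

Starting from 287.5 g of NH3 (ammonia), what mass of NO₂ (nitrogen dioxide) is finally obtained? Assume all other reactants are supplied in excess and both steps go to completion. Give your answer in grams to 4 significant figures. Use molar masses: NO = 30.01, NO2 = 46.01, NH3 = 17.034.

n(NH3) = 287.50 / 17.034 = 16.878 mol.
Step 1 gives a 4:4 ratio of NH3 to NO, so n(NO) = 16.878 mol.
In step 2 the NO:NO2 ratio is 2:2, so n(NO2) = 16.878 mol.
Mass of NO2 = 16.878 × 46.01 = 776.56 g.

776.6 g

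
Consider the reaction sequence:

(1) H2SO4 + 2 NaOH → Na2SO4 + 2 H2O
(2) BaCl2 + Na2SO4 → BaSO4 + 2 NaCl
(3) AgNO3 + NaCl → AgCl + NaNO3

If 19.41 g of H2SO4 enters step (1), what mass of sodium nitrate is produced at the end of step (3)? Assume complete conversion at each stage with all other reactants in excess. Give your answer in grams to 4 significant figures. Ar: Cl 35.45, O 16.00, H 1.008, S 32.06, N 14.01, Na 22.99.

33.64 g

M(H2SO4) = 2(1.008) + 32.06 + 4(16.00) = 98.076 g/mol.
M(NaNO3) = 22.99 + 14.01 + 3(16.00) = 85.00 g/mol.
n(H2SO4) = 19.41 / 98.076 = 0.19791 mol.
Reaction (1): H2SO4→Na2SO4 ratio 1:1 ⇒ n(Na2SO4) = 0.19791 mol.
Reaction (2): Na2SO4→NaCl ratio 1:2 ⇒ n(NaCl) = 0.39582 mol.
Reaction (3): NaCl→NaNO3 ratio 1:1 ⇒ n(NaNO3) = 0.39582 mol.
Mass of NaNO3 = 0.39582 × 85.00 = 33.644 g.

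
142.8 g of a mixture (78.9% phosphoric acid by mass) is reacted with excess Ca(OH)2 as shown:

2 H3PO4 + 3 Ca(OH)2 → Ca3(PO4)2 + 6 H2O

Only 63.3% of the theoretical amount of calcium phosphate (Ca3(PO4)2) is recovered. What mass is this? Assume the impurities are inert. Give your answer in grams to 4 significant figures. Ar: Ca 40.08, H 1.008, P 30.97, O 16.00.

112.9 g

Pure H3PO4 available = 142.8 g × 0.789 = 112.67 g.
M(H3PO4) = 3(1.008) + 30.97 + 4(16.00) = 97.994 g/mol.
M(Ca3(PO4)2) = 3(40.08) + 2(30.97) + 8(16.00) = 310.18 g/mol.
n(H3PO4) = 112.67 g / 97.994 g/mol = 1.1498 mol.
From the equation the H3PO4:Ca3(PO4)2 mole ratio is 2:1, so n(Ca3(PO4)2) = 1.1498 × 1/2 = 0.57488 mol.
Mass of Ca3(PO4)2 = 0.57488 mol × 310.18 g/mol = 178.32 g.
Actual mass collected = 178.32 g × 0.633 = 112.87 g.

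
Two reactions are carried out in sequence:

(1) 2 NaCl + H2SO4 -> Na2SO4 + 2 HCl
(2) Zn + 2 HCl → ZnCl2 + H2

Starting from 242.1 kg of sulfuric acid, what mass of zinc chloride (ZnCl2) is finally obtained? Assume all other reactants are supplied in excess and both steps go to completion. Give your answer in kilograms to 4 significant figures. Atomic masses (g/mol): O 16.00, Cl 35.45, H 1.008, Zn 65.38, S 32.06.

M(H2SO4) = 2(1.008) + 32.06 + 4(16.00) = 98.076 g/mol.
M(ZnCl2) = 65.38 + 2(35.45) = 136.28 g/mol.
242.1 kg = 242100 g.
n(H2SO4) = 242100 / 98.076 = 2468.5 mol.
Step 1 gives a 1:2 ratio of H2SO4 to HCl, so n(HCl) = 4937.0 mol.
In step 2 the HCl:ZnCl2 ratio is 2:1, so n(ZnCl2) = 2468.5 mol.
Mass of ZnCl2 = 2468.5 × 136.28 = 336410 g = 336.4 kg.

336.4 kg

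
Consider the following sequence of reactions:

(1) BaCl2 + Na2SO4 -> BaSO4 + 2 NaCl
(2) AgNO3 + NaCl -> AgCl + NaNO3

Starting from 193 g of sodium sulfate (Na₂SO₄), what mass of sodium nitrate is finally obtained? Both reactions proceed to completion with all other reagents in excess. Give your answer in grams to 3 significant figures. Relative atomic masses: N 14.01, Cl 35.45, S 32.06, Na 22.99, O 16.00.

231 g

M(Na2SO4) = 2(22.99) + 32.06 + 4(16.00) = 142.04 g/mol.
M(NaNO3) = 22.99 + 14.01 + 3(16.00) = 85.00 g/mol.
n(Na2SO4) = 193.0 / 142.04 = 1.359 mol.
Step 1 gives a 1:2 ratio of Na2SO4 to NaCl, so n(NaCl) = 2.718 mol.
In step 2 the NaCl:NaNO3 ratio is 1:1, so n(NaNO3) = 2.718 mol.
Mass of NaNO3 = 2.718 × 85.00 = 231.0 g.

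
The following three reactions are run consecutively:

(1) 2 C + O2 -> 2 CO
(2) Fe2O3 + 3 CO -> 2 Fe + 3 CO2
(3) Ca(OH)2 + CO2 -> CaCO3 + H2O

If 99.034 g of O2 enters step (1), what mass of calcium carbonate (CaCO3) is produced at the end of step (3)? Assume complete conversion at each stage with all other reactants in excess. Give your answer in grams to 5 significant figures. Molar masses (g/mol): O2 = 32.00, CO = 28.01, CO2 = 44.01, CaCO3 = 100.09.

619.52 g

n(O2) = 99.034 / 32.00 = 3.09481 mol.
Reaction (1): O2→CO ratio 1:2 ⇒ n(CO) = 6.18963 mol.
Reaction (2): CO→CO2 ratio 3:3 ⇒ n(CO2) = 6.18963 mol.
Reaction (3): CO2→CaCO3 ratio 1:1 ⇒ n(CaCO3) = 6.18963 mol.
Mass of CaCO3 = 6.18963 × 100.09 = 619.520 g.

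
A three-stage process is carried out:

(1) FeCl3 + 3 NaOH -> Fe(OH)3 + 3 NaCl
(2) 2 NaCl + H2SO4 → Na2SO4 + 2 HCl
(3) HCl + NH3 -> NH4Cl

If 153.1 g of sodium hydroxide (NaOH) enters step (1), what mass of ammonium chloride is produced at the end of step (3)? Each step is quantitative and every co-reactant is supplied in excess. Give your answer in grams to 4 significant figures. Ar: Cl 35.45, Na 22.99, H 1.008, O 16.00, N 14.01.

204.8 g

M(NaOH) = 22.99 + 16.00 + 1.008 = 39.998 g/mol.
M(NH4Cl) = 14.01 + 4(1.008) + 35.45 = 53.492 g/mol.
n(NaOH) = 153.1 / 39.998 = 3.8277 mol.
Reaction (1): NaOH→NaCl ratio 3:3 ⇒ n(NaCl) = 3.8277 mol.
Reaction (2): NaCl→HCl ratio 2:2 ⇒ n(HCl) = 3.8277 mol.
Reaction (3): HCl→NH4Cl ratio 1:1 ⇒ n(NH4Cl) = 3.8277 mol.
Mass of NH4Cl = 3.8277 × 53.492 = 204.75 g.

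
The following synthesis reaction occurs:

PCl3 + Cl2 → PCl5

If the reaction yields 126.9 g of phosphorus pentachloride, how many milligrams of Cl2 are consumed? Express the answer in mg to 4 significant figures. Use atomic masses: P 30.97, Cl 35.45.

43210 mg

M(PCl5) = 30.97 + 5(35.45) = 208.22 g/mol.
M(Cl2) = 2(35.45) = 70.90 g/mol.
n(PCl5) = 126.90 g / 208.22 g/mol = 0.60945 mol.
From the equation the PCl5:Cl2 mole ratio is 1:1, so n(Cl2) = 0.60945 × 1/1 = 0.60945 mol.
Mass of Cl2 = 0.60945 mol × 70.90 g/mol = 43.210 g.
Converting to mg: 43.210 g = 43210 mg.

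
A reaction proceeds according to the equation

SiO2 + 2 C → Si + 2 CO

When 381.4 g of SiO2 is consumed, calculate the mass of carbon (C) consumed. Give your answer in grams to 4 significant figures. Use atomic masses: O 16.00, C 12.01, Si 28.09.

M(SiO2) = 28.09 + 2(16.00) = 60.09 g/mol.
M(C) = 12.01 g/mol.
n(SiO2) = 381.40 g / 60.09 g/mol = 6.3471 mol.
From the equation the SiO2:C mole ratio is 1:2, so n(C) = 6.3471 × 2/1 = 12.694 mol.
Mass of C = 12.694 mol × 12.01 g/mol = 152.46 g.

152.5 g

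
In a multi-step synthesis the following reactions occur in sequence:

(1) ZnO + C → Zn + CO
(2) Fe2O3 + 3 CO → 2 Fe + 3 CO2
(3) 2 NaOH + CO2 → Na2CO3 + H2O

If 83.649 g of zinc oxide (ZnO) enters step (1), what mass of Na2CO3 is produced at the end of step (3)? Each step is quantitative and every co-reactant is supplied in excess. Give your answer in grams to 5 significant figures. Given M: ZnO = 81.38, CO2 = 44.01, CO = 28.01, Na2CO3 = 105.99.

n(ZnO) = 83.649 / 81.38 = 1.02788 mol.
Reaction (1): ZnO→CO ratio 1:1 ⇒ n(CO) = 1.02788 mol.
Reaction (2): CO→CO2 ratio 3:3 ⇒ n(CO2) = 1.02788 mol.
Reaction (3): CO2→Na2CO3 ratio 1:1 ⇒ n(Na2CO3) = 1.02788 mol.
Mass of Na2CO3 = 1.02788 × 105.99 = 108.945 g.

108.95 g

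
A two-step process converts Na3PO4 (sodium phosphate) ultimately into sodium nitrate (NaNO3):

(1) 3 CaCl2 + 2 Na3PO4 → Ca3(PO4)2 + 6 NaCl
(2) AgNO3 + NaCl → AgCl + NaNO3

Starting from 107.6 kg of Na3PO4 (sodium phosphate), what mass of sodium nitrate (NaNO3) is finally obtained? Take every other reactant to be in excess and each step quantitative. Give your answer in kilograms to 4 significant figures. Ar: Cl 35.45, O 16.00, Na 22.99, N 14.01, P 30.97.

M(Na3PO4) = 3(22.99) + 30.97 + 4(16.00) = 163.94 g/mol.
M(NaNO3) = 22.99 + 14.01 + 3(16.00) = 85.00 g/mol.
107.6 kg = 107600 g.
n(Na3PO4) = 107600 / 163.94 = 656.34 mol.
Step 1 gives a 2:6 ratio of Na3PO4 to NaCl, so n(NaCl) = 1969.0 mol.
In step 2 the NaCl:NaNO3 ratio is 1:1, so n(NaNO3) = 1969.0 mol.
Mass of NaNO3 = 1969.0 × 85.00 = 167370 g = 167.4 kg.

167.4 kg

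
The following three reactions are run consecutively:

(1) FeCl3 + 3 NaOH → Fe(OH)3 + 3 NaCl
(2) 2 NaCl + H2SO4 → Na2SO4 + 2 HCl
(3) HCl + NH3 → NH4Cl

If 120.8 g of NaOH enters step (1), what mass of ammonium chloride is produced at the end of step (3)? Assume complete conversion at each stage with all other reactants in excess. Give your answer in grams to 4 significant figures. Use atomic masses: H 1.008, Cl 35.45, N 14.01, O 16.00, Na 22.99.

161.6 g

M(NaOH) = 22.99 + 16.00 + 1.008 = 39.998 g/mol.
M(NH4Cl) = 14.01 + 4(1.008) + 35.45 = 53.492 g/mol.
n(NaOH) = 120.8 / 39.998 = 3.0202 mol.
Reaction (1): NaOH→NaCl ratio 3:3 ⇒ n(NaCl) = 3.0202 mol.
Reaction (2): NaCl→HCl ratio 2:2 ⇒ n(HCl) = 3.0202 mol.
Reaction (3): HCl→NH4Cl ratio 1:1 ⇒ n(NH4Cl) = 3.0202 mol.
Mass of NH4Cl = 3.0202 × 53.492 = 161.55 g.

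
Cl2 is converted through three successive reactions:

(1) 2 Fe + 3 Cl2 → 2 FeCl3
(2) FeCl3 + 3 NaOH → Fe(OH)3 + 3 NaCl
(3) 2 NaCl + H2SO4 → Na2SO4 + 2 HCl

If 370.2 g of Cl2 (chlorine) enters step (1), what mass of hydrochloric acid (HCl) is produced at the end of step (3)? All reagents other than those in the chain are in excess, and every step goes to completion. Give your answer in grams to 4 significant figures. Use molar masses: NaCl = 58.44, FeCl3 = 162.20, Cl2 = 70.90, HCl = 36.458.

n(Cl2) = 370.2 / 70.90 = 5.2214 mol.
Reaction (1): Cl2→FeCl3 ratio 3:2 ⇒ n(FeCl3) = 3.4810 mol.
Reaction (2): FeCl3→NaCl ratio 1:3 ⇒ n(NaCl) = 10.443 mol.
Reaction (3): NaCl→HCl ratio 2:2 ⇒ n(HCl) = 10.443 mol.
Mass of HCl = 10.443 × 36.458 = 380.73 g.

380.7 g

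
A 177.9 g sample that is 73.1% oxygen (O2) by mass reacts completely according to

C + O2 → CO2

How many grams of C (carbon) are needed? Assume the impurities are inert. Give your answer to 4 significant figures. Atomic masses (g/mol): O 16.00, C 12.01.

48.81 g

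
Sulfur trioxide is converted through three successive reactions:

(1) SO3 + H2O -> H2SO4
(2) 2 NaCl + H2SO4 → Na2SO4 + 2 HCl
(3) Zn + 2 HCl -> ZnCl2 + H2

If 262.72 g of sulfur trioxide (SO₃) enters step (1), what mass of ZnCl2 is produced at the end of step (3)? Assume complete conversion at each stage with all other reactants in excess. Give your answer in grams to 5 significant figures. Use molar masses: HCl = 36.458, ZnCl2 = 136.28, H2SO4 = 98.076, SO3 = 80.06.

n(SO3) = 262.72 / 80.06 = 3.28154 mol.
Reaction (1): SO3→H2SO4 ratio 1:1 ⇒ n(H2SO4) = 3.28154 mol.
Reaction (2): H2SO4→HCl ratio 1:2 ⇒ n(HCl) = 6.56308 mol.
Reaction (3): HCl→ZnCl2 ratio 2:1 ⇒ n(ZnCl2) = 3.28154 mol.
Mass of ZnCl2 = 3.28154 × 136.28 = 447.208 g.

447.21 g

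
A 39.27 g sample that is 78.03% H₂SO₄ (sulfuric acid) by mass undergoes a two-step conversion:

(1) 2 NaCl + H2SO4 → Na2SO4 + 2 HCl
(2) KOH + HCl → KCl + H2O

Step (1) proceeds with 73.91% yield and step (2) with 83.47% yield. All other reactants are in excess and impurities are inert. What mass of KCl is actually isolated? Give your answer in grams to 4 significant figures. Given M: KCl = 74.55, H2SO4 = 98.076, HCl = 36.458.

Pure H2SO4 = 39.27 × 0.7803 = 30.642 g.
n(H2SO4) = 30.642 / 98.076 = 0.31244 mol.
Step 1 (H2SO4:HCl = 1:2): theoretical n(HCl) = 0.62487 mol; at 73.91% yield, n(HCl) = 0.46184 mol.
Step 2 (HCl:KCl = 1:1): theoretical n(KCl) = 0.46184 mol, so theoretical mass = 0.46184 × 74.55 = 34.430 g.
At 83.47% yield, actual mass of KCl = 34.430 × 0.8347 = 28.739 g.

28.74 g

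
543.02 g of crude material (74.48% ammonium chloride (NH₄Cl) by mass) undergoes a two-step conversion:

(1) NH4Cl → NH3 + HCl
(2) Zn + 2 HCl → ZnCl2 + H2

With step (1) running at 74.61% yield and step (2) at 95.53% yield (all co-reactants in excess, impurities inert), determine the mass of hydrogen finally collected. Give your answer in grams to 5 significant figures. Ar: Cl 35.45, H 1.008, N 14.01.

Pure NH4Cl = 543.02 × 0.7448 = 404.441 g.
M(NH4Cl) = 14.01 + 4(1.008) + 35.45 = 53.492 g/mol.
M(H2) = 2(1.008) = 2.016 g/mol.
n(NH4Cl) = 404.441 / 53.492 = 7.56078 mol.
Step 1 (NH4Cl:HCl = 1:1): theoretical n(HCl) = 7.56078 mol; at 74.61% yield, n(HCl) = 5.64110 mol.
Step 2 (HCl:H2 = 2:1): theoretical n(H2) = 2.82055 mol, so theoretical mass = 2.82055 × 2.016 = 5.68623 g.
At 95.53% yield, actual mass of H2 = 5.68623 × 0.9553 = 5.43205 g.

5.4321 g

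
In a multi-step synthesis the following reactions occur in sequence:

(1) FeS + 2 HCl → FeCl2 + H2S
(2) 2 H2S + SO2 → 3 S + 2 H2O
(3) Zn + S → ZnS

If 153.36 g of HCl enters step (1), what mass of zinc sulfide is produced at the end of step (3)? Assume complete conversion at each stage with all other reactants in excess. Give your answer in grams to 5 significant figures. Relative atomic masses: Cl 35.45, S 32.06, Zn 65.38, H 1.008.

M(HCl) = 1.008 + 35.45 = 36.458 g/mol.
M(ZnS) = 65.38 + 32.06 = 97.44 g/mol.
n(HCl) = 153.36 / 36.458 = 4.20648 mol.
Reaction (1): HCl→H2S ratio 2:1 ⇒ n(H2S) = 2.10324 mol.
Reaction (2): H2S→S ratio 2:3 ⇒ n(S) = 3.15486 mol.
Reaction (3): S→ZnS ratio 1:1 ⇒ n(ZnS) = 3.15486 mol.
Mass of ZnS = 3.15486 × 97.44 = 307.410 g.

307.41 g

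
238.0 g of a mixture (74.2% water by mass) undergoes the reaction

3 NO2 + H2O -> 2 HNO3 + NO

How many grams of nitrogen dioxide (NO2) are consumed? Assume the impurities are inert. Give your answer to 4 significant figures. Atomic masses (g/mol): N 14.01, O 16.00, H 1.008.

1353 g

Mass of pure H2O = 238.0 g × 0.742 = 176.60 g.
M(H2O) = 2(1.008) + 16.00 = 18.016 g/mol.
M(NO2) = 14.01 + 2(16.00) = 46.01 g/mol.
n(H2O) = 176.60 g / 18.016 g/mol = 9.8022 mol.
From the equation the H2O:NO2 mole ratio is 1:3, so n(NO2) = 9.8022 × 3/1 = 29.407 mol.
Mass of NO2 = 29.407 mol × 46.01 g/mol = 1353.0 g.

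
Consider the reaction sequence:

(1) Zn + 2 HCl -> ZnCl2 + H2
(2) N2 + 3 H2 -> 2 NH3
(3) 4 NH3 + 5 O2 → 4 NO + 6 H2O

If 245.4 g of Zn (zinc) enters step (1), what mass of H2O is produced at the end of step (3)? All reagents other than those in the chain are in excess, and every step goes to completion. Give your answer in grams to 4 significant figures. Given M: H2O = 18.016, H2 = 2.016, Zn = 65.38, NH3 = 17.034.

n(Zn) = 245.4 / 65.38 = 3.7534 mol.
Reaction (1): Zn→H2 ratio 1:1 ⇒ n(H2) = 3.7534 mol.
Reaction (2): H2→NH3 ratio 3:2 ⇒ n(NH3) = 2.5023 mol.
Reaction (3): NH3→H2O ratio 4:6 ⇒ n(H2O) = 3.7534 mol.
Mass of H2O = 3.7534 × 18.016 = 67.622 g.

67.62 g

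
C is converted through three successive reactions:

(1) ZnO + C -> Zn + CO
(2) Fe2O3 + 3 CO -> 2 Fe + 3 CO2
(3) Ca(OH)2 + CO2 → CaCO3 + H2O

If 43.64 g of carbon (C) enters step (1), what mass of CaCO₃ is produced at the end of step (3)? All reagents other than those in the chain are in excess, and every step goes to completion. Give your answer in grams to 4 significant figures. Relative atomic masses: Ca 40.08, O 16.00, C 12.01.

M(C) = 12.01 g/mol.
M(CaCO3) = 40.08 + 12.01 + 3(16.00) = 100.09 g/mol.
n(C) = 43.64 / 12.01 = 3.6336 mol.
Reaction (1): C→CO ratio 1:1 ⇒ n(CO) = 3.6336 mol.
Reaction (2): CO→CO2 ratio 3:3 ⇒ n(CO2) = 3.6336 mol.
Reaction (3): CO2→CaCO3 ratio 1:1 ⇒ n(CaCO3) = 3.6336 mol.
Mass of CaCO3 = 3.6336 × 100.09 = 363.69 g.

363.7 g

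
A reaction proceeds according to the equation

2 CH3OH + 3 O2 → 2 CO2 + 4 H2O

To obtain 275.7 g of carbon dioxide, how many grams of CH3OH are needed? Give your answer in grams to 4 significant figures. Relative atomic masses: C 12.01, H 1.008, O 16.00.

200.7 g

M(CO2) = 12.01 + 2(16.00) = 44.01 g/mol.
M(CH3OH) = 12.01 + 4(1.008) + 16.00 = 32.042 g/mol.
n(CO2) = 275.70 g / 44.01 g/mol = 6.2645 mol.
From the equation the CO2:CH3OH mole ratio is 2:2, so n(CH3OH) = 6.2645 × 2/2 = 6.2645 mol.
Mass of CH3OH = 6.2645 mol × 32.042 g/mol = 200.73 g.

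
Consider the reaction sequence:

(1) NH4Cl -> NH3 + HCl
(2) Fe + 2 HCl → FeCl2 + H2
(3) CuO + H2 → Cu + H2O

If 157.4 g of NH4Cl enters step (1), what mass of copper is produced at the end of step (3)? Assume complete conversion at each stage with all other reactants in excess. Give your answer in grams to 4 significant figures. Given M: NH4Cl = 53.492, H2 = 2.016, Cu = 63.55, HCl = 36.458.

n(NH4Cl) = 157.4 / 53.492 = 2.9425 mol.
Reaction (1): NH4Cl→HCl ratio 1:1 ⇒ n(HCl) = 2.9425 mol.
Reaction (2): HCl→H2 ratio 2:1 ⇒ n(H2) = 1.4712 mol.
Reaction (3): H2→Cu ratio 1:1 ⇒ n(Cu) = 1.4712 mol.
Mass of Cu = 1.4712 × 63.55 = 93.498 g.

93.50 g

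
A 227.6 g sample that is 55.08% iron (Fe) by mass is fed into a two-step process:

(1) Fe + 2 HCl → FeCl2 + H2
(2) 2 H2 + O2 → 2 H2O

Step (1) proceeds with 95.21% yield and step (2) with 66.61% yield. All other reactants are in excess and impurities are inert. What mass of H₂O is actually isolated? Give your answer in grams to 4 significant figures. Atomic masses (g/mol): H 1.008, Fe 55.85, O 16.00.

Pure Fe = 227.6 × 0.5508 = 125.36 g.
M(Fe) = 55.85 g/mol.
M(H2O) = 2(1.008) + 16.00 = 18.016 g/mol.
n(Fe) = 125.36 / 55.85 = 2.2446 mol.
Step 1 (Fe:H2 = 1:1): theoretical n(H2) = 2.2446 mol; at 95.21% yield, n(H2) = 2.1371 mol.
Step 2 (H2:H2O = 2:2): theoretical n(H2O) = 2.1371 mol, so theoretical mass = 2.1371 × 18.016 = 38.502 g.
At 66.61% yield, actual mass of H2O = 38.502 × 0.6661 = 25.646 g.

25.65 g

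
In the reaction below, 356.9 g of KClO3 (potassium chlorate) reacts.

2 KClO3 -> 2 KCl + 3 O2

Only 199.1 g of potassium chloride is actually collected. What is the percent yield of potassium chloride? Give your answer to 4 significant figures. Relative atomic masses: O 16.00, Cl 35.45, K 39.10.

91.70 %

M(KClO3) = 39.10 + 35.45 + 3(16.00) = 122.55 g/mol.
M(KCl) = 39.10 + 35.45 = 74.55 g/mol.
n(KClO3) = 356.90 g / 122.55 g/mol = 2.9123 mol.
From the equation the KClO3:KCl mole ratio is 2:2, so n(KCl) = 2.9123 × 2/2 = 2.9123 mol.
Mass of KCl = 2.9123 mol × 74.55 g/mol = 217.11 g.
This is the theoretical yield. Percent yield = 199.1 g / 217.11 g × 100% = 91.704%.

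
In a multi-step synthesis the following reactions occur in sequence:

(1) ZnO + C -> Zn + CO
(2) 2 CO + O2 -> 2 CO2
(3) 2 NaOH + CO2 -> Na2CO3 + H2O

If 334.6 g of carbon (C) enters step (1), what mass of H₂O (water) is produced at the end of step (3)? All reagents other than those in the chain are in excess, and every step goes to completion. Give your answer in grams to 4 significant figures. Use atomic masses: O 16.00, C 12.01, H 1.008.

M(C) = 12.01 g/mol.
M(H2O) = 2(1.008) + 16.00 = 18.016 g/mol.
n(C) = 334.6 / 12.01 = 27.860 mol.
Reaction (1): C→CO ratio 1:1 ⇒ n(CO) = 27.860 mol.
Reaction (2): CO→CO2 ratio 2:2 ⇒ n(CO2) = 27.860 mol.
Reaction (3): CO2→H2O ratio 1:1 ⇒ n(H2O) = 27.860 mol.
Mass of H2O = 27.860 × 18.016 = 501.93 g.

501.9 g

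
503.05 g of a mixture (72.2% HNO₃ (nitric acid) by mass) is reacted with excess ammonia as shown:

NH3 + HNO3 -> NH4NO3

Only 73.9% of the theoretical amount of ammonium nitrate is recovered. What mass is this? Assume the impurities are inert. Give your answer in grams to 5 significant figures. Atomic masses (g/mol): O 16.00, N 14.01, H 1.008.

Pure HNO3 available = 503.05 g × 0.722 = 363.202 g.
M(HNO3) = 1.008 + 14.01 + 3(16.00) = 63.018 g/mol.
M(NH4NO3) = 2(14.01) + 4(1.008) + 3(16.00) = 80.052 g/mol.
n(HNO3) = 363.202 g / 63.018 g/mol = 5.76347 mol.
From the equation the HNO3:NH4NO3 mole ratio is 1:1, so n(NH4NO3) = 5.76347 × 1/1 = 5.76347 mol.
Mass of NH4NO3 = 5.76347 mol × 80.052 g/mol = 461.377 g.
Actual mass collected = 461.377 g × 0.739 = 340.958 g.

340.96 g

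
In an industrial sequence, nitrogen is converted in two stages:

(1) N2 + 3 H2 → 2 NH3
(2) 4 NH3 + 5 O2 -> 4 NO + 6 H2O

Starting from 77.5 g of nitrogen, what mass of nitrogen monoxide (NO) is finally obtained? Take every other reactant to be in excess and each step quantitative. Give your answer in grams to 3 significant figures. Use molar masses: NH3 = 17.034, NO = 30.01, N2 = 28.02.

166 g

n(N2) = 77.50 / 28.02 = 2.766 mol.
Step 1 gives a 1:2 ratio of N2 to NH3, so n(NH3) = 5.532 mol.
In step 2 the NH3:NO ratio is 4:4, so n(NO) = 5.532 mol.
Mass of NO = 5.532 × 30.01 = 166.0 g.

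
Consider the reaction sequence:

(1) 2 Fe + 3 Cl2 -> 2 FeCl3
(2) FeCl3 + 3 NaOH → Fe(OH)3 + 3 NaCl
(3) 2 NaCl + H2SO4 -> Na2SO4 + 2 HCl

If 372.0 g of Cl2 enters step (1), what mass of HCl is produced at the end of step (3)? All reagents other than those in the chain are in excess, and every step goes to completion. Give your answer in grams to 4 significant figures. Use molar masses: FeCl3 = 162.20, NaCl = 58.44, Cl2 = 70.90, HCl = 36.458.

n(Cl2) = 372.0 / 70.90 = 5.2468 mol.
Reaction (1): Cl2→FeCl3 ratio 3:2 ⇒ n(FeCl3) = 3.4979 mol.
Reaction (2): FeCl3→NaCl ratio 1:3 ⇒ n(NaCl) = 10.494 mol.
Reaction (3): NaCl→HCl ratio 2:2 ⇒ n(HCl) = 10.494 mol.
Mass of HCl = 10.494 × 36.458 = 382.58 g.

382.6 g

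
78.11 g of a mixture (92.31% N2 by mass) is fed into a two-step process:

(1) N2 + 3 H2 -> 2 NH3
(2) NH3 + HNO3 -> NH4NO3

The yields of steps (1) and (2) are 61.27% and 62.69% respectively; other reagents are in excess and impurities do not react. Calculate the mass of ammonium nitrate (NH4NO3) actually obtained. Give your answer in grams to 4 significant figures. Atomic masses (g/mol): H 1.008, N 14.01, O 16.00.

158.2 g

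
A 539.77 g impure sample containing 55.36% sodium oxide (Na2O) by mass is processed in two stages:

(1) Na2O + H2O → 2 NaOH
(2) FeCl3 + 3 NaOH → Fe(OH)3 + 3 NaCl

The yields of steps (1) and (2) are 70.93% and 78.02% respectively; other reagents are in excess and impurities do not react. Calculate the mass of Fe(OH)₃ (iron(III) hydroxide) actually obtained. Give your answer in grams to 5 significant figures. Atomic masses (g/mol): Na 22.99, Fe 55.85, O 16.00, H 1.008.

Pure Na2O = 539.77 × 0.5536 = 298.817 g.
M(Na2O) = 2(22.99) + 16.00 = 61.98 g/mol.
M(Fe(OH)3) = 55.85 + 3(16.00) + 3(1.008) = 106.874 g/mol.
n(Na2O) = 298.817 / 61.98 = 4.82118 mol.
Step 1 (Na2O:NaOH = 1:2): theoretical n(NaOH) = 9.64236 mol; at 70.93% yield, n(NaOH) = 6.83932 mol.
Step 2 (NaOH:Fe(OH)3 = 3:1): theoretical n(Fe(OH)3) = 2.27977 mol, so theoretical mass = 2.27977 × 106.874 = 243.649 g.
At 78.02% yield, actual mass of Fe(OH)3 = 243.649 × 0.7802 = 190.095 g.

190.09 g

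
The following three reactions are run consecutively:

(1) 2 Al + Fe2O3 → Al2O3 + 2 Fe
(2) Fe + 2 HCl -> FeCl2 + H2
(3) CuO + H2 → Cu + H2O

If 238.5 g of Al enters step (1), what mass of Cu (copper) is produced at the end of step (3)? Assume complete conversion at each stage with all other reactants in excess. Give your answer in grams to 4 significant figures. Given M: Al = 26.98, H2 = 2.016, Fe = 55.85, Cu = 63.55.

561.8 g

n(Al) = 238.5 / 26.98 = 8.8399 mol.
Reaction (1): Al→Fe ratio 2:2 ⇒ n(Fe) = 8.8399 mol.
Reaction (2): Fe→H2 ratio 1:1 ⇒ n(H2) = 8.8399 mol.
Reaction (3): H2→Cu ratio 1:1 ⇒ n(Cu) = 8.8399 mol.
Mass of Cu = 8.8399 × 63.55 = 561.77 g.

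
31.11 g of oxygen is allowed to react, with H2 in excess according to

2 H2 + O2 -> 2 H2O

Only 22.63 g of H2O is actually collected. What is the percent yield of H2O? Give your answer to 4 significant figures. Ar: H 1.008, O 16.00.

64.60 %

M(O2) = 2(16.00) = 32.00 g/mol.
M(H2O) = 2(1.008) + 16.00 = 18.016 g/mol.
n(O2) = 31.110 g / 32.00 g/mol = 0.97219 mol.
From the equation the O2:H2O mole ratio is 1:2, so n(H2O) = 0.97219 × 2/1 = 1.9444 mol.
Mass of H2O = 1.9444 mol × 18.016 g/mol = 35.030 g.
This is the theoretical yield. Percent yield = 22.63 g / 35.030 g × 100% = 64.602%.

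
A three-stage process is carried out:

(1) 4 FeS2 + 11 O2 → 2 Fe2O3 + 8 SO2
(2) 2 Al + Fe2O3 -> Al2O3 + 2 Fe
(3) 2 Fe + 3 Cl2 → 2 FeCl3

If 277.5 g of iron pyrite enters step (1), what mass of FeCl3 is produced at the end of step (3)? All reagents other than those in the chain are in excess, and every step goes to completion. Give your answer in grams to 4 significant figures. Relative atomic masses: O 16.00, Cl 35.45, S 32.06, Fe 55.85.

M(FeS2) = 55.85 + 2(32.06) = 119.97 g/mol.
M(FeCl3) = 55.85 + 3(35.45) = 162.20 g/mol.
n(FeS2) = 277.5 / 119.97 = 2.3131 mol.
Reaction (1): FeS2→Fe2O3 ratio 4:2 ⇒ n(Fe2O3) = 1.1565 mol.
Reaction (2): Fe2O3→Fe ratio 1:2 ⇒ n(Fe) = 2.3131 mol.
Reaction (3): Fe→FeCl3 ratio 2:2 ⇒ n(FeCl3) = 2.3131 mol.
Mass of FeCl3 = 2.3131 × 162.20 = 375.18 g.

375.2 g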